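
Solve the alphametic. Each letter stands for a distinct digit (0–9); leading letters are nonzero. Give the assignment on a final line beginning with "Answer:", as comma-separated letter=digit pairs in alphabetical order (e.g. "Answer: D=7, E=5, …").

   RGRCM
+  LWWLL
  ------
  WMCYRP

Step 1. [col 1: M + L ≡ P (mod 10)] M=2 is one option consistent with column 1 (M + L ≡ P (mod 10), carry-in 0) — take it ⇒ M=2.
Step 2. [W] W is the leading digit of a 6-digit sum of two 5-digit numbers; the final carry is exactly 1 ⇒ W=1.
Step 3. [col 1: M + L ≡ P (mod 10)] column 1 (M + L ≡ P (mod 10), carry-in 0) doesn't pin P yet; pick P=5 and continue, so P=5.
Step 4. [col 1: M + L ≡ P (mod 10)] column 1: given M=2, P=5, carry-in 0, and digits 1,2,5 already taken and all letters distinct, M+L≡P (mod 10) forces L=3 ⇒ L=3.
Step 5. [col 2: C + L ≡ R (mod 10)] R=9 is one option consistent with column 2 (C + L ≡ R (mod 10), carry-in 0) — take it ⇒ R=9.
Step 6. [col 2: C + L ≡ R (mod 10)] from column 2 (L=3, R=9, carry-in 0, digits 1,2,3,5,9 already taken and all letters distinct): C must equal 6 ⇒ C=6.
Step 7. [col 3: R + W ≡ Y (mod 10)] column 3 reads R+W+carry(0)=Y with R=9, W=1; with digits 1,2,3,5,6,9 already taken and all letters distinct, the only value for Y is 0. So Y=0.
Step 8. [col 4: G + W ≡ C (mod 10)] column 4 reads G+W+carry(1)=C with W=1, C=6; with digits 0,1,2,3,5,6,9 already taken and all letters distinct, the only value for G is 4, so G=4.

Answer: C=6, G=4, L=3, M=2, P=5, R=9, W=1, Y=0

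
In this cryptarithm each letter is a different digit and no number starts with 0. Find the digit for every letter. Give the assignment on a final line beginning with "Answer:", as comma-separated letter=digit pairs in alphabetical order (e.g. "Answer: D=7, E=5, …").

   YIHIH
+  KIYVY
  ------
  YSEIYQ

Step 1. [col 1: H + Y ≡ Q (mod 10)] column 1 (H + Y ≡ Q (mod 10), carry-in 0) doesn't pin H yet; pick H=2 and continue. So H=2.
Step 2. [col 1: H + Y ≡ Q (mod 10)] column 1 (H + Y ≡ Q (mod 10), carry-in 0) doesn't pin Y yet; pick Y=1 and continue, so Y=1.
Step 3. [col 1: H + Y ≡ Q (mod 10)] column 1 reads H+Y+carry(0)=Q with H=2, Y=1; with digits 1,2 already taken and all letters distinct, the only value for Q is 3. So Q=3.
Step 4. [col 2: I + V ≡ Y (mod 10)] no forcing yet in column 2 (carry-in 0); V=7 is free and consistent — try it. So V=7.
Step 5. [col 2: I + V ≡ Y (mod 10)] column 2: given V=7, Y=1, carry-in 0, and digits 1,2,3,7 already taken and all letters distinct, I+V≡Y (mod 10) forces I=4, so I=4.
Step 6. [col 4: I + I ≡ E (mod 10)] in column 4 we have I+I≡E with carry-in 0; given I=4 and digits 1,2,3,4,7 already taken and all letters distinct, that pins E to 8. So E=8.
Step 7. [col 5: Y + K ≡ S (mod 10)] K=9 is one option consistent with column 5 (Y + K ≡ S (mod 10), carry-in 0) — take it, so K=9.
Step 8. [col 5: Y + K ≡ S (mod 10)] from column 5 (Y=1, K=9, carry-in 0, digits 1,2,3,4,7,8,9 already taken and all letters distinct): S must equal 0 ⇒ S=0.

Answer: E=8, H=2, I=4, K=9, Q=3, S=0, V=7, Y=1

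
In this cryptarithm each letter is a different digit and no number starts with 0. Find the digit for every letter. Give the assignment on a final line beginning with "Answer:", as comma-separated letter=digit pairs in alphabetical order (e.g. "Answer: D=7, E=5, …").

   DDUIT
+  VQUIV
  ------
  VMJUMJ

Step 1. [col 1: T + V ≡ J (mod 10)] several values work for J in column 1 (T + V ≡ J (mod 10), carry-in 0); try J=3 ⇒ J=3.
Step 2. [col 1: T + V ≡ J (mod 10)] column 1 (T + V ≡ J (mod 10), carry-in 0) doesn't pin V yet; pick V=1 and continue ⇒ V=1.
Step 3. [col 1: T + V ≡ J (mod 10)] in column 1 we have T+V≡J with carry-in 0; given V=1, J=3 and digits 1,3 already taken and all letters distinct, that pins T to 2. So T=2.
Step 4. [col 2: I + I ≡ M (mod 10)] no forcing yet in column 2 (carry-in 0); I=5 is free and consistent — try it ⇒ I=5.
Step 5. [col 2: I + I ≡ M (mod 10)] in column 2 we have I+I≡M with carry-in 0; given I=5 and digits 1,2,3,5 already taken and all letters distinct, that pins M to 0. So M=0.
Step 6. [col 3: U + U ≡ U (mod 10)] from column 3 (nothing yet, carry-in 1, digits 0,1,2,3,5 already taken and all letters distinct): U must equal 9. So U=9.
Step 7. [col 4: D + Q ≡ J (mod 10)] column 4 (D + Q ≡ J (mod 10), carry-in 1) doesn't pin D yet; pick D=8 and continue ⇒ D=8.
Step 8. [col 4: D + Q ≡ J (mod 10)] column 4: given D=8, J=3, carry-in 1, and digits 0,1,2,3,5,8,9 already taken and all letters distinct, D+Q≡J (mod 10) forces Q=4. So Q=4.

Answer: D=8, I=5, J=3, M=0, Q=4, T=2, U=9, V=1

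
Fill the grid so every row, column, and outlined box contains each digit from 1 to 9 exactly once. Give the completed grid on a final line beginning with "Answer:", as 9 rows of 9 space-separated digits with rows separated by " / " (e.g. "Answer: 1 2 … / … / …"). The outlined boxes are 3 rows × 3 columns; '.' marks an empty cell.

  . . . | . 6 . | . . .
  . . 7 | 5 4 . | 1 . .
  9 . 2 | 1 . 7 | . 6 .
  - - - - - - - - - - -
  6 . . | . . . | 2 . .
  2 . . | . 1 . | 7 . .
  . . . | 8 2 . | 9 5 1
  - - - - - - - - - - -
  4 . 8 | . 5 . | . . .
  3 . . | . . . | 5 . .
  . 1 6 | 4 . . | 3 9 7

Step 1. [r5c9∈{3,4,6,8}] r5c9 is the only open cell in box 6 admitting 6 ⇒ r5c9=6.
Step 2. [r7c9∈{2}] r7c9 has the single candidate 2 ⇒ r7c9=2.
Step 3. [r8c3∈{9}] r8c3's peers cover all but 9 ⇒ r8c3=9.
Step 4. [r2c1∈{8}] nothing but 8 survives at r2c1. So r2c1=8.
Step 5. [r4c5∈{3,7,9}] 9 has one home in col 5: r4c5 ⇒ r4c5=9.
Step 6. [r5c4∈{3}] nothing but 3 survives at r5c4. So r5c4=3.
Step 7. [r7c6∈{1,3,6,9}] in row 7, 3 fits only at r7c6 ⇒ r7c6=3.
Step 8. [r9c6∈{2,8}] across row 9, 2 lands solely at r9c6 ⇒ r9c6=2.
Step 9. [r4c3∈{1,3,4,5}] across row 4, 1 lands solely at r4c3. So r4c3=1.
Step 10. [r8c5∈{7,8}] 7 has one home in col 5: r8c5, so r8c5=7.
Step 11. [r1c8∈{2,3,4,7,8}] in row 1, 7 fits only at r1c8. So r1c8=7.
Step 12. [r5c2∈{4,5,8,9}] in row 5, 9 fits only at r5c2. So r5c2=9.
Step 13. [r4c2∈{3,4,5,7,8}] col 2 places 8 nowhere but r4c2. So r4c2=8.
Step 14. [r5c3∈{4,5}] across box 4, 5 lands solely at r5c3, so r5c3=5.
Step 15. [r8c6∈{1,6,8}] 1 has one home in col 6: r8c6. So r8c6=1.
Step 16. [r1c6∈{8,9}] across col 6, 8 lands solely at r1c6 ⇒ r1c6=8.
Step 17. [r1c7∈{4}] nothing but 4 survives at r1c7, so r1c7=4.
Step 18. [r1c3∈{3}] r1c3's peers cover all but 3. So r1c3=3.
Step 19. [r1c2∈{5}] only 5 remains possible at r1c2, so r1c2=5.
Step 20. [r5c6∈{4}] nothing but 4 survives at r5c6 ⇒ r5c6=4.
Step 21. [r3c9∈{3,5,8}] r3c9 is the only open cell in row 3 admitting 5, so r3c9=5.
Step 22. [r1c9∈{9}] only 9 remains possible at r1c9, so r1c9=9.
Step 23. [r2c9∈{3}] r2c9 has the single candidate 3, so r2c9=3.
Step 24. [r8c9∈{4,8}] 8 has one home in col 9: r8c9. So r8c9=8.
Step 25. [r6c2∈{3,4,7}] across row 6, 3 lands solely at r6c2 ⇒ r6c2=3.
Step 26. [r4c8∈{3,4}] r4c8 is the only open cell in row 4 admitting 3, so r4c8=3.
Step 27. [r7c4∈{6,9}] in row 7, 9 fits only at r7c4 ⇒ r7c4=9.
Step 28. [r8c8∈{4}] r8c8 has the single candidate 4. So r8c8=4.
Step 29. [r2c2∈{6}] nothing but 6 survives at r2c2, so r2c2=6.
Step 30. [r4c4∈{7}] only 7 remains possible at r4c4 ⇒ r4c4=7.
Step 31. [r2c8∈{2}] r2c8 is down to just 2, so r2c8=2.
Step 32. [r2c6∈{9}] only 9 remains possible at r2c6. So r2c6=9.
Step 33. [r1c1∈{1}] r1c1's peers cover all but 1. So r1c1=1.
Step 34. [r4c9∈{4}] r4c9 has the single candidate 4, so r4c9=4.
Step 35. [r3c5∈{3}] r3c5's peers cover all but 3, so r3c5=3.
Step 36. [r8c2∈{2}] r8c2 has the single candidate 2. So r8c2=2.
Step 37. [r4c6∈{5}] only 5 remains possible at r4c6 ⇒ r4c6=5.
Step 38. [r7c2∈{7}] only 7 remains possible at r7c2 ⇒ r7c2=7.
Step 39. [r6c3∈{4}] r6c3 is down to just 4, so r6c3=4.
Step 40. [r1c4∈{2}] only 2 remains possible at r1c4. So r1c4=2.
Step 41. [r9c1∈{5}] r9c1 has the single candidate 5 ⇒ r9c1=5.
Step 42. [r8c4∈{6}] only 6 remains possible at r8c4 ⇒ r8c4=6.
Step 43. [r5c8∈{8}] r5c8's peers cover all but 8. So r5c8=8.
Step 44. [r3c2∈{4}] r3c2's peers cover all but 4, so r3c2=4.
Step 45. [r7c8∈{1}] r7c8 is down to just 1 ⇒ r7c8=1.
Step 46. [r3c7∈{8}] r3c7 is down to just 8, so r3c7=8.
Step 47. [r7c7∈{6}] r7c7 is down to just 6 ⇒ r7c7=6.
Step 48. [r6c1∈{7}] r6c1's peers cover all but 7 ⇒ r6c1=7.
Step 49. [r6c6∈{6}] nothing but 6 survives at r6c6. So r6c6=6.
Step 50. [r9c5∈{8}] r9c5 has the single candidate 8 ⇒ r9c5=8.

Answer: 1 5 3 2 6 8 4 7 9 / 8 6 7 5 4 9 1 2 3 / 9 4 2 1 3 7 8 6 5 / 6 8 1 7 9 5 2 3 4 / 2 9 5 3 1 4 7 8 6 / 7 3 4 8 2 6 9 5 1 / 4 7 8 9 5 3 6 1 2 / 3 2 9 6 7 1 5 4 8 / 5 1 6 4 8 2 3 9 7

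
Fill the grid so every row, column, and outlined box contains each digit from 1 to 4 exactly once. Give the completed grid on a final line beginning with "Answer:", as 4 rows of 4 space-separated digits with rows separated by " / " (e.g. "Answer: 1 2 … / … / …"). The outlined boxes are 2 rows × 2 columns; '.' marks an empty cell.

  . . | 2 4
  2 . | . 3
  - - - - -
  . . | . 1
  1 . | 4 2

Step 1. [r4c2∈{3}] nothing but 3 survives at r4c2. So r4c2=3.
Step 2. [r2c2∈{1,4}] across row 2, 4 lands solely at r2c2, so r2c2=4.
Step 3. [r2c3∈{1}] r2c3 is down to just 1. So r2c3=1.
Step 4. [r3c2∈{2}] only 2 remains possible at r3c2. So r3c2=2.
Step 5. [r1c2∈{1}] r1c2's peers cover all but 1, so r1c2=1.
Step 6. [r1c1∈{3}] only 3 remains possible at r1c1 ⇒ r1c1=3.
Step 7. [r3c1∈{4}] only 4 remains possible at r3c1, so r3c1=4.
Step 8. [r3c3∈{3}] nothing but 3 survives at r3c3 ⇒ r3c3=3.

Answer: 3 1 2 4 / 2 4 1 3 / 4 2 3 1 / 1 3 4 2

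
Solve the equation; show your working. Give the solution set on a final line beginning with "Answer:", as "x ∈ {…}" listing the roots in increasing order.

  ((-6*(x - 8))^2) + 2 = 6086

Step 1. [((-6*(x - 8))^2) + 2 = 6086] peel the +2: subtract 2 from each side. So sub: (-6*(x - 8))^2 = 6084.
Step 2. [(-6*(x - 8))^2 = 6084] √ both sides: 6084 ≥ 0 gives two branches, so sqrt: -6*(x - 8) = 78 or -78.
Step 3. [-6*(x - 8) = 78 or -78] -6·(inner) — divide through by -6, so div: x - 8 = -13 or 13.
Step 4. [x - 8 = -13 or 13] the outer -8 inverts by adding 8. So sub: x = -5 or 21.

Answer: x ∈ {-5, 21}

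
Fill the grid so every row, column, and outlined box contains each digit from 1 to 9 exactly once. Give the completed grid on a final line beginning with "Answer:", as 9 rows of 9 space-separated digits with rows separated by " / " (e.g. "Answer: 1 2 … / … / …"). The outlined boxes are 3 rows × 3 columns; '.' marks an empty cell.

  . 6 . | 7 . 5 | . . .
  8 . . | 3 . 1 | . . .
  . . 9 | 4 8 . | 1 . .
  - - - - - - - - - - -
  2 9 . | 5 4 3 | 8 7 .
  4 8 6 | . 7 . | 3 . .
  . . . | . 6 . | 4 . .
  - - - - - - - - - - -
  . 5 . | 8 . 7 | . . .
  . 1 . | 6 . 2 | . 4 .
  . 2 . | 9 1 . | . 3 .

Step 1. [r4c9∈{1,6}] 6 has one home in row 4: r4c9. So r4c9=6.
Step 2. [r7c3∈{3,4}] r7c3 is the only open cell in row 7 admitting 4. So r7c3=4.
Step 3. [r1c9∈{2,3,4,8,9}] r1c9 is the only open cell in row 1 admitting 4 ⇒ r1c9=4.
Step 4. [r3c9∈{2,3,5,7}] across col 9, 3 lands solely at r3c9, so r3c9=3.
Step 5. [r3c8∈{2,5,6}] row 3 places 2 nowhere but r3c8. So r3c8=2.
Step 6. [r1c7∈{9}] only 9 remains possible at r1c7, so r1c7=9.
Step 7. [r3c2∈{7}] r3c2 is down to just 7. So r3c2=7.
Step 8. [r8c5∈{3,5}] r8c5 is the only open cell in col 5 admitting 5, so r8c5=5.
Step 9. [r8c7∈{7}] r8c7's peers cover all but 7. So r8c7=7.
Step 10. [r4c3∈{1}] r4c3's peers cover all but 1 ⇒ r4c3=1.
Step 11. [r5c6∈{9}] r5c6's peers cover all but 9, so r5c6=9.
Step 12. [r3c1∈{5}] nothing but 5 survives at r3c1 ⇒ r3c1=5.
Step 13. [r6c3∈{3,5,7}] across col 3, 5 lands solely at r6c3, so r6c3=5.
Step 14. [r1c5∈{2}] r1c5 is down to just 2. So r1c5=2.
Step 15. [r1c3∈{3}] r1c3 has the single candidate 3. So r1c3=3.
Step 16. [r8c1∈{3,9}] 3 has one home in row 8: r8c1. So r8c1=3.
Step 17. [r8c9∈{8,9}] 9 has one home in row 8: r8c9. So r8c9=9.
Step 18. [r9c9∈{5,8}] col 9 places 8 nowhere but r9c9. So r9c9=8.
Step 19. [r7c7∈{2,6}] r7c7 is the only open cell in col 7 admitting 2, so r7c7=2.
Step 20. [r7c9∈{1}] r7c9 has the single candidate 1 ⇒ r7c9=1.
Step 21. [r7c8∈{6}] r7c8 is down to just 6. So r7c8=6.
Step 22. [r2c8∈{5}] only 5 remains possible at r2c8. So r2c8=5.
Step 23. [r6c9∈{2}] r6c9 is down to just 2 ⇒ r6c9=2.
Step 24. [r6c4∈{1}] r6c4 has the single candidate 1 ⇒ r6c4=1.
Step 25. [r9c1∈{6,7}] row 9 places 6 nowhere but r9c1. So r9c1=6.
Step 26. [r2c3∈{2}] nothing but 2 survives at r2c3, so r2c3=2.
Step 27. [r6c1∈{7}] r6c1 has the single candidate 7, so r6c1=7.
Step 28. [r3c6∈{6}] only 6 remains possible at r3c6. So r3c6=6.
Step 29. [r5c4∈{2}] r5c4 is down to just 2 ⇒ r5c4=2.
Step 30. [r9c3∈{7}] r9c3 is down to just 7. So r9c3=7.
Step 31. [r2c7∈{6}] nothing but 6 survives at r2c7. So r2c7=6.
Step 32. [r6c8∈{9}] only 9 remains possible at r6c8 ⇒ r6c8=9.
Step 33. [r2c9∈{7}] only 7 remains possible at r2c9. So r2c9=7.
Step 34. [r2c2∈{4}] r2c2 is down to just 4 ⇒ r2c2=4.
Step 35. [r9c6∈{4}] r9c6's peers cover all but 4 ⇒ r9c6=4.
Step 36. [r1c8∈{8}] nothing but 8 survives at r1c8 ⇒ r1c8=8.
Step 37. [r6c2∈{3}] r6c2 has the single candidate 3 ⇒ r6c2=3.
Step 38. [r1c1∈{1}] only 1 remains possible at r1c1 ⇒ r1c1=1.
Step 39. [r7c1∈{9}] r7c1 has the single candidate 9 ⇒ r7c1=9.
Step 40. [r5c8∈{1}] only 1 remains possible at r5c8. So r5c8=1.
Step 41. [r7c5∈{3}] only 3 remains possible at r7c5, so r7c5=3.
Step 42. [r2c5∈{9}] nothing but 9 survives at r2c5. So r2c5=9.
Step 43. [r5c9∈{5}] r5c9 is down to just 5. So r5c9=5.
Step 44. [r8c3∈{8}] r8c3 is down to just 8 ⇒ r8c3=8.
Step 45. [r9c7∈{5}] nothing but 5 survives at r9c7. So r9c7=5.
Step 46. [r6c6∈{8}] r6c6 is down to just 8 ⇒ r6c6=8.

Answer: 1 6 3 7 2 5 9 8 4 / 8 4 2 3 9 1 6 5 7 / 5 7 9 4 8 6 1 2 3 / 2 9 1 5 4 3 8 7 6 / 4 8 6 2 7 9 3 1 5 / 7 3 5 1 6 8 4 9 2 / 9 5 4 8 3 7 2 6 1 / 3 1 8 6 5 2 7 4 9 / 6 2 7 9 1 4 5 3 8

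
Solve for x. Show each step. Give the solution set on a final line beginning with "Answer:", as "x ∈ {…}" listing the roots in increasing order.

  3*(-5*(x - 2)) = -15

Step 1. [3*(-5*(x - 2)) = -15] divide by the outer 3, so div: -5*(x - 2) = -5.
Step 2. [-5*(x - 2) = -5] divide by the outer -5 ⇒ div: x - 2 = 1.
Step 3. [x - 2 = 1] the outer -2 inverts by adding 2. So sub: x = 3.

Answer: x ∈ {3}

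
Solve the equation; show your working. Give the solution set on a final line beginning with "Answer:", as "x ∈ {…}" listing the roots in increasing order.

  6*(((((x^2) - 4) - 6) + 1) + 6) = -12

Step 1. [6*(((((x^2) - 4) - 6) + 1) + 6) = -12] 6·(inner) — divide through by 6, so div: ((((x^2) - 4) - 6) + 1) + 6 = -2.
Step 2. [((((x^2) - 4) - 6) + 1) + 6 = -2] 6 comes off first (subtract 6). So sub: (((x^2) - 4) - 6) + 1 = -8.
Step 3. [(((x^2) - 4) - 6) + 1 = -8] +1 is outermost — subtract 1 both sides, so sub: ((x^2) - 4) - 6 = -9.
Step 4. [((x^2) - 4) - 6 = -9] -6 is outermost — add 6 both sides ⇒ sub: (x^2) - 4 = -3.
Step 5. [(x^2) - 4 = -3] 4 comes off first (add 4) ⇒ sub: x^2 = 1.
Step 6. [x^2 = 1] √ both sides: 1 ≥ 0 gives two branches, so sqrt: x = 1 or -1.

Answer: x ∈ {-1, 1}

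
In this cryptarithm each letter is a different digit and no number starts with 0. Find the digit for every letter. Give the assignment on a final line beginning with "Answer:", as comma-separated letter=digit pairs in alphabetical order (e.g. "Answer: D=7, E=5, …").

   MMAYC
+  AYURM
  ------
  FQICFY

Step 1. [col 1: C + M ≡ Y (mod 10)] column 1 (C + M ≡ Y (mod 10), carry-in 0) doesn't pin M yet; pick M=3 and continue ⇒ M=3.
Step 2. [F] F is the leading digit of a 6-digit sum of two 5-digit numbers; the final carry is exactly 1. So F=1.
Step 3. [col 1: C + M ≡ Y (mod 10)] C=2 is one option consistent with column 1 (C + M ≡ Y (mod 10), carry-in 0) — take it ⇒ C=2.
Step 4. [col 1: C + M ≡ Y (mod 10)] column 1: given C=2, M=3, carry-in 0, and digits 1,2,3 already taken and all letters distinct, C+M≡Y (mod 10) forces Y=5 ⇒ Y=5.
Step 5. [col 2: Y + R ≡ F (mod 10)] from column 2 (Y=5, F=1, carry-in 0, digits 1,2,3,5 already taken and all letters distinct): R must equal 6, so R=6.
Step 6. [col 3: A + U ≡ C (mod 10)] column 3 (A + U ≡ C (mod 10), carry-in 1) doesn't pin U yet; pick U=4 and continue. So U=4.
Step 7. [col 3: A + U ≡ C (mod 10)] column 3 reads A+U+carry(1)=C with U=4, C=2; with digits 1,2,3,4,5,6 already taken and all letters distinct, the only value for A is 7, so A=7.
Step 8. [col 4: M + Y ≡ I (mod 10)] in column 4 we have M+Y≡I with carry-in 1; given M=3, Y=5 and digits 1,2,3,4,5,6,7 already taken and all letters distinct, that pins I to 9. So I=9.
Step 9. [col 5: M + A ≡ Q (mod 10)] from column 5 (M=3, A=7, carry-in 0, digits 1,2,3,4,5,6,7,9 already taken and all letters distinct): Q must equal 0, so Q=0.

Answer: A=7, C=2, F=1, I=9, M=3, Q=0, R=6, U=4, Y=5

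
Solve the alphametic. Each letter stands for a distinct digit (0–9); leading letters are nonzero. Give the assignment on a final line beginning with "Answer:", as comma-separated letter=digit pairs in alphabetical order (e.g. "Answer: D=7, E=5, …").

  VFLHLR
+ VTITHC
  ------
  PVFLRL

Step 1. [col 1: R + C ≡ L (mod 10)] R=3 is one option consistent with column 1 (R + C ≡ L (mod 10), carry-in 0) — take it. So R=3.
Step 2. [col 1: R + C ≡ L (mod 10)] column 1 (R + C ≡ L (mod 10), carry-in 0) doesn't pin L yet; pick L=0 and continue. So L=0.
Step 3. [col 1: R + C ≡ L (mod 10)] from column 1 (R=3, L=0, carry-in 0, digits 0,3 already taken and all letters distinct): C must equal 7 ⇒ C=7.
Step 4. [col 2: L + H ≡ R (mod 10)] column 2: given L=0, R=3, carry-in 1, and digits 0,3,7 already taken and all letters distinct, L+H≡R (mod 10) forces H=2, so H=2.
Step 5. [col 3: H + T ≡ L (mod 10)] column 3: given H=2, L=0, carry-in 0, and digits 0,2,3,7 already taken and all letters distinct, H+T≡L (mod 10) forces T=8, so T=8.
Step 6. [col 4: L + I ≡ F (mod 10)] column 4 (L + I ≡ F (mod 10), carry-in 1) doesn't pin I yet; pick I=5 and continue ⇒ I=5.
Step 7. [col 4: L + I ≡ F (mod 10)] column 4 reads L+I+carry(1)=F with L=0, I=5; with digits 0,2,3,5,7,8 already taken and all letters distinct, the only value for F is 6 ⇒ F=6.
Step 8. [col 5: F + T ≡ V (mod 10)] in column 5 we have F+T≡V with carry-in 0; given F=6, T=8 and digits 0,2,3,5,6,7,8 already taken and all letters distinct, that pins V to 4. So V=4.
Step 9. [col 6: V + V ≡ P (mod 10)] column 6 reads V+V+carry(1)=P with V=4; with digits 0,2,3,4,5,6,7,8 already taken and all letters distinct, the only value for P is 9 ⇒ P=9.

Answer: C=7, F=6, H=2, I=5, L=0, P=9, R=3, T=8, V=4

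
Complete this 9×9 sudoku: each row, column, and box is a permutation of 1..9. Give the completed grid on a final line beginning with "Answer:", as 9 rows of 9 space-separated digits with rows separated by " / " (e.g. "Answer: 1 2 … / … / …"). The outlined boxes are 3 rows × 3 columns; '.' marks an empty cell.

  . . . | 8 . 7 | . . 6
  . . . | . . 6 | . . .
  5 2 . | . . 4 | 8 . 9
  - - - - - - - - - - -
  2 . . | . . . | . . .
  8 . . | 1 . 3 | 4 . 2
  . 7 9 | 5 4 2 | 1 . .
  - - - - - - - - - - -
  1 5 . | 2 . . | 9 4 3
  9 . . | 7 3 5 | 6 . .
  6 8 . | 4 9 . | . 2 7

Step 1. [r4c4∈{6,9}] col 4 places 6 nowhere but r4c4 ⇒ r4c4=6.
Step 2. [r2c1∈{3,4,7}] r2c1 is the only open cell in col 1 admitting 7, so r2c1=7.
Step 3. [r4c7∈{3,5,7}] 7 has one home in col 7: r4c7, so r4c7=7.
Step 4. [r1c1∈{3,4}] r1c1 is the only open cell in col 1 admitting 4 ⇒ r1c1=4.
Step 5. [r4c5∈{8}] r4c5 has the single candidate 8, so r4c5=8.
Step 6. [r9c3∈{3}] nothing but 3 survives at r9c3 ⇒ r9c3=3.
Step 7. [r1c3∈{1}] r1c3 is down to just 1. So r1c3=1.
Step 8. [r4c9∈{5}] r4c9 has the single candidate 5 ⇒ r4c9=5.
Step 9. [r6c8∈{3,6,8}] across row 6, 6 lands solely at r6c8, so r6c8=6.
Step 10. [r4c8∈{3,9}] across box 6, 3 lands solely at r4c8. So r4c8=3.
Step 11. [r1c8∈{5}] r1c8 is down to just 5. So r1c8=5.
Step 12. [r2c8∈{1}] r2c8 is down to just 1 ⇒ r2c8=1.
Step 13. [r8c2∈{4}] r8c2 is down to just 4. So r8c2=4.
Step 14. [r1c5∈{2}] r1c5 has the single candidate 2. So r1c5=2.
Step 15. [r1c2∈{3,9}] r1c2 is the only open cell in row 1 admitting 9, so r1c2=9.
Step 16. [r2c2∈{3}] r2c2 has the single candidate 3. So r2c2=3.
Step 17. [r5c2∈{6}] r5c2 has the single candidate 6 ⇒ r5c2=6.
Step 18. [r8c8∈{8}] r8c8 is down to just 8 ⇒ r8c8=8.
Step 19. [r9c7∈{5}] r9c7 is down to just 5, so r9c7=5.
Step 20. [r1c7∈{3}] r1c7 has the single candidate 3, so r1c7=3.
Step 21. [r7c6∈{8}] nothing but 8 survives at r7c6. So r7c6=8.
Step 22. [r3c3∈{6}] only 6 remains possible at r3c3. So r3c3=6.
Step 23. [r4c2∈{1}] r4c2's peers cover all but 1 ⇒ r4c2=1.
Step 24. [r8c3∈{2}] nothing but 2 survives at r8c3, so r8c3=2.
Step 25. [r8c9∈{1}] r8c9's peers cover all but 1. So r8c9=1.
Step 26. [r2c4∈{9}] r2c4's peers cover all but 9, so r2c4=9.
Step 27. [r6c1∈{3}] r6c1 is down to just 3. So r6c1=3.
Step 28. [r5c3∈{5}] r5c3 has the single candidate 5. So r5c3=5.
Step 29. [r7c5∈{6}] r7c5 is down to just 6. So r7c5=6.
Step 30. [r2c5∈{5}] nothing but 5 survives at r2c5. So r2c5=5.
Step 31. [r6c9∈{8}] only 8 remains possible at r6c9 ⇒ r6c9=8.
Step 32. [r3c5∈{1}] nothing but 1 survives at r3c5 ⇒ r3c5=1.
Step 33. [r4c6∈{9}] r4c6 is down to just 9 ⇒ r4c6=9.
Step 34. [r3c4∈{3}] nothing but 3 survives at r3c4, so r3c4=3.
Step 35. [r3c8∈{7}] r3c8 is down to just 7. So r3c8=7.
Step 36. [r9c6∈{1}] r9c6 is down to just 1 ⇒ r9c6=1.
Step 37. [r2c7∈{2}] r2c7 is down to just 2 ⇒ r2c7=2.
Step 38. [r7c3∈{7}] r7c3's peers cover all but 7 ⇒ r7c3=7.
Step 39. [r5c5∈{7}] only 7 remains possible at r5c5 ⇒ r5c5=7.
Step 40. [r2c3∈{8}] r2c3 is down to just 8 ⇒ r2c3=8.
Step 41. [r4c3∈{4}] r4c3's peers cover all but 4. So r4c3=4.
Step 42. [r5c8∈{9}] only 9 remains possible at r5c8. So r5c8=9.
Step 43. [r2c9∈{4}] r2c9's peers cover all but 4, so r2c9=4.

Answer: 4 9 1 8 2 7 3 5 6 / 7 3 8 9 5 6 2 1 4 / 5 2 6 3 1 4 8 7 9 / 2 1 4 6 8 9 7 3 5 / 8 6 5 1 7 3 4 9 2 / 3 7 9 5 4 2 1 6 8 / 1 5 7 2 6 8 9 4 3 / 9 4 2 7 3 5 6 8 1 / 6 8 3 4 9 1 5 2 7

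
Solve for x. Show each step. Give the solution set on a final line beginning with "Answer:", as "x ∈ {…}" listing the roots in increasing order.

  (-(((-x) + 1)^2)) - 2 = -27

Step 1. [(-(((-x) + 1)^2)) - 2 = -27] add 2: x sits inside (… - 2). So sub: -(((-x) + 1)^2) = -25.
Step 2. [-(((-x) + 1)^2) = -25] flip signs both sides ⇒ neg: ((-x) + 1)^2 = 25.
Step 3. [((-x) + 1)^2 = 25] √ both sides: 25 ≥ 0 gives two branches ⇒ sqrt: (-x) + 1 = 5 or -5.
Step 4. [(-x) + 1 = 5 or -5] subtract 1: x sits inside (… + 1), so sub: -x = 4 or -6.
Step 5. [-x = 4 or -6] flip signs both sides, so neg: x = -4 or 6.

Answer: x ∈ {-4, 6}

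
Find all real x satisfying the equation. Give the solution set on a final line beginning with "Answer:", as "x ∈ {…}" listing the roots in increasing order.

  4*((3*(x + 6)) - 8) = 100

Step 1. [4*((3*(x + 6)) - 8) = 100] LHS = 4·(…); ÷4 both sides ⇒ div: (3*(x + 6)) - 8 = 25.
Step 2. [(3*(x + 6)) - 8 = 25] -8 is outermost — add 8 both sides. So sub: 3*(x + 6) = 33.
Step 3. [3*(x + 6) = 33] leading coefficient 3: divide by 3 ⇒ div: x + 6 = 11.
Step 4. [x + 6 = 11] subtract 6: x sits inside (… + 6). So sub: x = 5.

Answer: x ∈ {5}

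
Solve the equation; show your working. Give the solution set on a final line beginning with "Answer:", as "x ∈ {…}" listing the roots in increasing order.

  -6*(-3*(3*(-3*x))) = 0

Step 1. [-6*(-3*(3*(-3*x))) = 0] -6·(inner) — divide through by -6. So div: -3*(3*(-3*x)) = 0.
Step 2. [-3*(3*(-3*x)) = 0] -3 out front; divide by -3. So div: 3*(-3*x) = 0.
Step 3. [3*(-3*x) = 0] LHS = 3·(…); ÷3 both sides, so div: -3*x = 0.
Step 4. [-3*x = 0] divide by the outer -3 ⇒ div: x = 0.

Answer: x ∈ {0}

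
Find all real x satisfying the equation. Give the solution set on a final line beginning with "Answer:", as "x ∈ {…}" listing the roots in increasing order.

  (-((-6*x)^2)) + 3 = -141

Step 1. [(-((-6*x)^2)) + 3 = -141] the outer +3 inverts by subtracting 3, so sub: -((-6*x)^2) = -144.
Step 2. [-((-6*x)^2) = -144] LHS negated; negate both sides, so neg: (-6*x)^2 = 144.
Step 3. [(-6*x)^2 = 144] 144 ≥ 0, LHS is (·)² — take ±√. So sqrt: -6*x = 12 or -12.
Step 4. [-6*x = 12 or -12] -6·(inner) — divide through by -6. So div: x = -2 or 2.

Answer: x ∈ {-2, 2}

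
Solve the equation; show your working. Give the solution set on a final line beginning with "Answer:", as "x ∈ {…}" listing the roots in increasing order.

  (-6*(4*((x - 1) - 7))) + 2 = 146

Step 1. [(-6*(4*((x - 1) - 7))) + 2 = 146] the outer +2 inverts by subtracting 2 ⇒ sub: -6*(4*((x - 1) - 7)) = 144.
Step 2. [-6*(4*((x - 1) - 7)) = 144] LHS = -6·(…); ÷-6 both sides ⇒ div: 4*((x - 1) - 7) = -24.
Step 3. [4*((x - 1) - 7) = -24] leading coefficient 4: divide by 4. So div: (x - 1) - 7 = -6.
Step 4. [(x - 1) - 7 = -6] 7 comes off first (add 7). So sub: x - 1 = 1.
Step 5. [x - 1 = 1] 1 comes off first (add 1), so sub: x = 2.

Answer: x ∈ {2}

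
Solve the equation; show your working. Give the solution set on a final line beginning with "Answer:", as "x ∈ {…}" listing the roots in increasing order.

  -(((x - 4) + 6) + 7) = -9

Step 1. [-(((x - 4) + 6) + 7) = -9] flip signs both sides, so neg: ((x - 4) + 6) + 7 = 9.
Step 2. [((x - 4) + 6) + 7 = 9] subtract 7: x sits inside (… + 7), so sub: (x - 4) + 6 = 2.
Step 3. [(x - 4) + 6 = 2] the outer +6 inverts by subtracting 6 ⇒ sub: x - 4 = -4.
Step 4. [x - 4 = -4] -4 is outermost — add 4 both sides ⇒ sub: x = 0.

Answer: x ∈ {0}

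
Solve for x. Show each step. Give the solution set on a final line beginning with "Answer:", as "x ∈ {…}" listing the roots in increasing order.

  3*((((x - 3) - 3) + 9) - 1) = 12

Step 1. [3*((((x - 3) - 3) + 9) - 1) = 12] divide by the outer 3. So div: (((x - 3) - 3) + 9) - 1 = 4.
Step 2. [(((x - 3) - 3) + 9) - 1 = 4] add 1: x sits inside (… - 1). So sub: ((x - 3) - 3) + 9 = 5.
Step 3. [((x - 3) - 3) + 9 = 5] peel the +9: subtract 9 from each side ⇒ sub: (x - 3) - 3 = -4.
Step 4. [(x - 3) - 3 = -4] 3 comes off first (add 3). So sub: x - 3 = -1.
Step 5. [x - 3 = -1] -3 is outermost — add 3 both sides, so sub: x = 2.

Answer: x ∈ {2}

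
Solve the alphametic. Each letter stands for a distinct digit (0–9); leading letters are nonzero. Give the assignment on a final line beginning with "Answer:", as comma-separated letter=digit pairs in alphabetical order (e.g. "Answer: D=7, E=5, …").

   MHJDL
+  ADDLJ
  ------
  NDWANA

Step 1. [N] N is the leading digit of a 6-digit sum of two 5-digit numbers; the final carry is exactly 1 ⇒ N=1.
Step 2. [col 1: L + J ≡ A (mod 10)] column 1 (L + J ≡ A (mod 10), carry-in 0) doesn't pin J yet; pick J=2 and continue ⇒ J=2.
Step 3. [col 1: L + J ≡ A (mod 10)] A=8 is one option consistent with column 1 (L + J ≡ A (mod 10), carry-in 0) — take it. So A=8.
Step 4. [col 1: L + J ≡ A (mod 10)] in column 1 we have L+J≡A with carry-in 0; given J=2, A=8 and digits 1,2,8 already taken and all letters distinct, that pins L to 6 ⇒ L=6.
Step 5. [col 2: D + L ≡ N (mod 10)] column 2: given L=6, N=1, carry-in 0, and digits 1,2,6,8 already taken and all letters distinct, D+L≡N (mod 10) forces D=5, so D=5.
Step 6. [col 4: H + D ≡ W (mod 10)] W=9 is one option consistent with column 4 (H + D ≡ W (mod 10), carry-in 0) — take it. So W=9.
Step 7. [col 4: H + D ≡ W (mod 10)] in column 4 we have H+D≡W with carry-in 0; given D=5, W=9 and digits 1,2,5,6,8,9 already taken and all letters distinct, that pins H to 4 ⇒ H=4.
Step 8. [col 5: M + A ≡ D (mod 10)] column 5: given A=8, D=5, carry-in 0, and digits 1,2,4,5,6,8,9 already taken and all letters distinct, M+A≡D (mod 10) forces M=7, so M=7.

Answer: A=8, D=5, H=4, J=2, L=6, M=7, N=1, W=9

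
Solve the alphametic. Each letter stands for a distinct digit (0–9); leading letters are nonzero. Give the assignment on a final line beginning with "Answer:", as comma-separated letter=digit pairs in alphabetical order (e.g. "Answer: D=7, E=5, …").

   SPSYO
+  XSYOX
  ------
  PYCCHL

Step 1. [col 1: O + X ≡ L (mod 10)] no forcing yet in column 1 (carry-in 0); X=3 is free and consistent — try it. So X=3.
Step 2. [P] adding two 5-digit numbers gives at most 5+1 digits, and here it does — P is that final carry and must be 1 ⇒ P=1.
Step 3. [col 1: O + X ≡ L (mod 10)] column 1 (O + X ≡ L (mod 10), carry-in 0) doesn't pin L yet; pick L=7 and continue, so L=7.
Step 4. [col 1: O + X ≡ L (mod 10)] column 1 reads O+X+carry(0)=L with X=3, L=7; with digits 1,3,7 already taken and all letters distinct, the only value for O is 4, so O=4.
Step 5. [col 2: Y + O ≡ H (mod 10)] Y=2 is one option consistent with column 2 (Y + O ≡ H (mod 10), carry-in 0) — take it. So Y=2.
Step 6. [col 2: Y + O ≡ H (mod 10)] column 2 reads Y+O+carry(0)=H with Y=2, O=4; with digits 1,2,3,4,7 already taken and all letters distinct, the only value for H is 6, so H=6.
Step 7. [col 3: S + Y ≡ C (mod 10)] in column 3 we have S+Y≡C with carry-in 0; given Y=2 and digits 1,2,3,4,6,7 already taken and all letters distinct, that pins C to 0 ⇒ C=0.
Step 8. [col 3: S + Y ≡ C (mod 10)] column 3: given Y=2, C=0, carry-in 0, and digits 0,1,2,3,4,6,7 already taken and all letters distinct, S+Y≡C (mod 10) forces S=8, so S=8.

Answer: C=0, H=6, L=7, O=4, P=1, S=8, X=3, Y=2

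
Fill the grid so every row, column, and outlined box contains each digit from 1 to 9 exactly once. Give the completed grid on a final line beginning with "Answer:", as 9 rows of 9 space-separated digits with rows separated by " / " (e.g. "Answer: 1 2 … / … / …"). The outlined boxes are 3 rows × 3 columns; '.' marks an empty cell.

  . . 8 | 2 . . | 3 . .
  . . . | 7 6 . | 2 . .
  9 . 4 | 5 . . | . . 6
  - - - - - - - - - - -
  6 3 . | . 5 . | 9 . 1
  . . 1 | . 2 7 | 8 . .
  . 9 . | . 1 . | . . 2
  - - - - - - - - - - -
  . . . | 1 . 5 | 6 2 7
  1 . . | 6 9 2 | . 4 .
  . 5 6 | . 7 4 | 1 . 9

Step 1. [r6c1∈{4,5,7,8}] in box 4, 8 fits only at r6c1. So r6c1=8.
Step 2. [r4c8∈{7}] r4c8 is down to just 7 ⇒ r4c8=7.
Step 3. [r2c9∈{4,5,8}] row 2 places 4 nowhere but r2c9. So r2c9=4.
Step 4. [r1c9∈{5}] r1c9 is down to just 5 ⇒ r1c9=5.
Step 5. [r2c2∈{1}] r2c2 has the single candidate 1. So r2c2=1.
Step 6. [r5c9∈{3}] only 3 remains possible at r5c9 ⇒ r5c9=3.
Step 7. [r8c3∈{3,7}] in row 8, 3 fits only at r8c3 ⇒ r8c3=3.
Step 8. [r4c4∈{4,8}] across row 4, 4 lands solely at r4c4. So r4c4=4.
Step 9. [r8c2∈{7,8}] in row 8, 7 fits only at r8c2 ⇒ r8c2=7.
Step 10. [r9c4∈{3,8}] col 4 places 8 nowhere but r9c4. So r9c4=8.
Step 11. [r3c5∈{3,8}] in col 5, 8 fits only at r3c5, so r3c5=8.
Step 12. [r3c6∈{1,3}] across row 3, 3 lands solely at r3c6, so r3c6=3.
Step 13. [r2c6∈{9}] r2c6 has the single candidate 9 ⇒ r2c6=9.
Step 14. [r5c8∈{5,6}] r5c8 is the only open cell in row 5 admitting 6, so r5c8=6.
Step 15. [r5c1∈{4,5}] row 5 places 5 nowhere but r5c1, so r5c1=5.
Step 16. [r6c7∈{4,5}] 4 has one home in row 6: r6c7 ⇒ r6c7=4.
Step 17. [r5c2∈{4}] r5c2's peers cover all but 4, so r5c2=4.
Step 18. [r1c8∈{1,9}] across row 1, 9 lands solely at r1c8. So r1c8=9.
Step 19. [r6c3∈{7}] r6c3 is down to just 7 ⇒ r6c3=7.
Step 20. [r5c4∈{9}] nothing but 9 survives at r5c4. So r5c4=9.
Step 21. [r9c8∈{3}] nothing but 3 survives at r9c8, so r9c8=3.
Step 22. [r1c2∈{6}] r1c2 has the single candidate 6, so r1c2=6.
Step 23. [r1c6∈{1}] r1c6's peers cover all but 1 ⇒ r1c6=1.
Step 24. [r2c1∈{3}] only 3 remains possible at r2c1 ⇒ r2c1=3.
Step 25. [r2c3∈{5}] r2c3 is down to just 5, so r2c3=5.
Step 26. [r4c6∈{8}] r4c6 has the single candidate 8 ⇒ r4c6=8.
Step 27. [r1c1∈{7}] r1c1 has the single candidate 7, so r1c1=7.
Step 28. [r3c2∈{2}] r3c2 is down to just 2. So r3c2=2.
Step 29. [r7c3∈{9}] only 9 remains possible at r7c3. So r7c3=9.
Step 30. [r7c1∈{4}] nothing but 4 survives at r7c1, so r7c1=4.
Step 31. [r6c6∈{6}] r6c6 is down to just 6 ⇒ r6c6=6.
Step 32. [r3c7∈{7}] only 7 remains possible at r3c7 ⇒ r3c7=7.
Step 33. [r8c9∈{8}] r8c9 has the single candidate 8 ⇒ r8c9=8.
Step 34. [r6c4∈{3}] r6c4's peers cover all but 3. So r6c4=3.
Step 35. [r3c8∈{1}] nothing but 1 survives at r3c8, so r3c8=1.
Step 36. [r6c8∈{5}] r6c8 has the single candidate 5 ⇒ r6c8=5.
Step 37. [r1c5∈{4}] r1c5 has the single candidate 4, so r1c5=4.
Step 38. [r7c2∈{8}] r7c2 is down to just 8 ⇒ r7c2=8.
Step 39. [r9c1∈{2}] only 2 remains possible at r9c1, so r9c1=2.
Step 40. [r2c8∈{8}] r2c8 is down to just 8, so r2c8=8.
Step 41. [r8c7∈{5}] nothing but 5 survives at r8c7 ⇒ r8c7=5.
Step 42. [r7c5∈{3}] r7c5's peers cover all but 3 ⇒ r7c5=3.
Step 43. [r4c3∈{2}] nothing but 2 survives at r4c3. So r4c3=2.

Answer: 7 6 8 2 4 1 3 9 5 / 3 1 5 7 6 9 2 8 4 / 9 2 4 5 8 3 7 1 6 / 6 3 2 4 5 8 9 7 1 / 5 4 1 9 2 7 8 6 3 / 8 9 7 3 1 6 4 5 2 / 4 8 9 1 3 5 6 2 7 / 1 7 3 6 9 2 5 4 8 / 2 5 6 8 7 4 1 3 9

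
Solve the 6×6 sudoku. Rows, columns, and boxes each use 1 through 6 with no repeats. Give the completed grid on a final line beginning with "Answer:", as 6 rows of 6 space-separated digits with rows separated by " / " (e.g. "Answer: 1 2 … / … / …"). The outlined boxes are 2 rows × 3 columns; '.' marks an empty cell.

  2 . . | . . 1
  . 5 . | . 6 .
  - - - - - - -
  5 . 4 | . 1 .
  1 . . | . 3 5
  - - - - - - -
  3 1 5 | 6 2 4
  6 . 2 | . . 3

Step 1. [r3c4∈{2}] nothing but 2 survives at r3c4. So r3c4=2.
Step 2. [r1c5∈{4,5}] 4 has one home in col 5: r1c5, so r1c5=4.
Step 3. [r4c3∈{6}] nothing but 6 survives at r4c3 ⇒ r4c3=6.
Step 4. [r1c3∈{3}] r1c3 has the single candidate 3. So r1c3=3.
Step 5. [r1c4∈{5}] r1c4's peers cover all but 5. So r1c4=5.
Step 6. [r4c4∈{4}] nothing but 4 survives at r4c4. So r4c4=4.
Step 7. [r4c2∈{2}] nothing but 2 survives at r4c2, so r4c2=2.
Step 8. [r6c5∈{5}] r6c5 is down to just 5. So r6c5=5.
Step 9. [r2c4∈{3}] r2c4 has the single candidate 3, so r2c4=3.
Step 10. [r6c4∈{1}] r6c4 has the single candidate 1, so r6c4=1.
Step 11. [r1c2∈{6}] nothing but 6 survives at r1c2 ⇒ r1c2=6.
Step 12. [r3c6∈{6}] r3c6 has the single candidate 6 ⇒ r3c6=6.
Step 13. [r2c1∈{4}] nothing but 4 survives at r2c1, so r2c1=4.
Step 14. [r6c2∈{4}] r6c2's peers cover all but 4, so r6c2=4.
Step 15. [r2c3∈{1}] only 1 remains possible at r2c3 ⇒ r2c3=1.
Step 16. [r3c2∈{3}] only 3 remains possible at r3c2. So r3c2=3.
Step 17. [r2c6∈{2}] r2c6's peers cover all but 2, so r2c6=2.

Answer: 2 6 3 5 4 1 / 4 5 1 3 6 2 / 5 3 4 2 1 6 / 1 2 6 4 3 5 / 3 1 5 6 2 4 / 6 4 2 1 5 3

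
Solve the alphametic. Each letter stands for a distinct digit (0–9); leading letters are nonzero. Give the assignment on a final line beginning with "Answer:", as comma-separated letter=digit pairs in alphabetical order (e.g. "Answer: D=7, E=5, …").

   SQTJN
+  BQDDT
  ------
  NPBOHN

Step 1. [col 1: N + T ≡ N (mod 10)] column 1: given nothing yet, carry-in 0, and all letters distinct, none taken yet, N+T≡N (mod 10) forces T=0. So T=0.
Step 2. [col 1: N + T ≡ N (mod 10)] column 1 (N + T ≡ N (mod 10), carry-in 0) doesn't pin N yet; pick N=1 and continue ⇒ N=1.
Step 3. [col 2: J + D ≡ H (mod 10)] H=2 is one option consistent with column 2 (J + D ≡ H (mod 10), carry-in 0) — take it ⇒ H=2.
Step 4. [col 2: J + D ≡ H (mod 10)] no forcing yet in column 2 (carry-in 0); D=5 is free and consistent — try it ⇒ D=5.
Step 5. [col 2: J + D ≡ H (mod 10)] from column 2 (D=5, H=2, carry-in 0, digits 0,1,2,5 already taken and all letters distinct): J must equal 7 ⇒ J=7.
Step 6. [col 3: T + D ≡ O (mod 10)] column 3 reads T+D+carry(1)=O with T=0, D=5; with digits 0,1,2,5,7 already taken and all letters distinct, the only value for O is 6. So O=6.
Step 7. [col 4: Q + Q ≡ B (mod 10)] in column 4 we have Q+Q≡B with carry-in 0; given nothing yet and digits 0,1,2,5,6,7 already taken and all letters distinct, that pins B to 8. So B=8.
Step 8. [col 4: Q + Q ≡ B (mod 10)] Q=9 is one option consistent with column 4 (Q + Q ≡ B (mod 10), carry-in 0) — take it, so Q=9.
Step 9. [col 5: S + B ≡ P (mod 10)] column 5: given B=8, carry-in 1, and digits 0,1,2,5,6,7,8,9 already taken and all letters distinct, S+B≡P (mod 10) forces S=4, so S=4.
Step 10. [col 5: S + B ≡ P (mod 10)] column 5: given S=4, B=8, carry-in 1, and digits 0,1,2,4,5,6,7,8,9 already taken and all letters distinct, S+B≡P (mod 10) forces P=3 ⇒ P=3.

Answer: B=8, D=5, H=2, J=7, N=1, O=6, P=3, Q=9, S=4, T=0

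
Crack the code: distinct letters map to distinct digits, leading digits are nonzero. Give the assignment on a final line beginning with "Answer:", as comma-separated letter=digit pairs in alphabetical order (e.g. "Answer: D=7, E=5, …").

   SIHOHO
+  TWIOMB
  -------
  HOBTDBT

Step 1. [col 1: O + B ≡ T (mod 10)] column 1 (O + B ≡ T (mod 10), carry-in 0) doesn't pin T yet; pick T=8 and continue, so T=8.
Step 2. [col 1: O + B ≡ T (mod 10)] several values work for O in column 1 (O + B ≡ T (mod 10), carry-in 0); try O=2. So O=2.
Step 3. [H] adding two 6-digit numbers gives at most 6+1 digits, and here it does — H is that final carry and must be 1, so H=1.
Step 4. [col 1: O + B ≡ T (mod 10)] in column 1 we have O+B≡T with carry-in 0; given O=2, T=8 and digits 1,2,8 already taken and all letters distinct, that pins B to 6. So B=6.
Step 5. [col 2: H + M ≡ B (mod 10)] column 2 reads H+M+carry(0)=B with H=1, B=6; with digits 1,2,6,8 already taken and all letters distinct, the only value for M is 5 ⇒ M=5.
Step 6. [col 3: O + O ≡ D (mod 10)] column 3 reads O+O+carry(0)=D with O=2; with digits 1,2,5,6,8 already taken and all letters distinct, the only value for D is 4. So D=4.
Step 7. [col 4: H + I ≡ T (mod 10)] in column 4 we have H+I≡T with carry-in 0; given H=1, T=8 and digits 1,2,4,5,6,8 already taken and all letters distinct, that pins I to 7. So I=7.
Step 8. [col 5: I + W ≡ B (mod 10)] from column 5 (I=7, B=6, carry-in 0, digits 1,2,4,5,6,7,8 already taken and all letters distinct): W must equal 9, so W=9.
Step 9. [col 6: S + T ≡ O (mod 10)] from column 6 (T=8, O=2, carry-in 1, digits 1,2,4,5,6,7,8,9 already taken and all letters distinct): S must equal 3 ⇒ S=3.

Answer: B=6, D=4, H=1, I=7, M=5, O=2, S=3, T=8, W=9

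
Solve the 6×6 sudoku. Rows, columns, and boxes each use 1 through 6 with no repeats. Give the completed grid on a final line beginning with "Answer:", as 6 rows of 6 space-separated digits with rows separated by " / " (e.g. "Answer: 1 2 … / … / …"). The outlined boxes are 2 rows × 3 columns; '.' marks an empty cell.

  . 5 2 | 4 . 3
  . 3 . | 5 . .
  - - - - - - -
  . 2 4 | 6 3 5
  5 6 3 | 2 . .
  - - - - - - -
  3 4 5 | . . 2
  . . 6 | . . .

Step 1. [r2c6∈{1,6}] across col 6, 6 lands solely at r2c6. So r2c6=6.
Step 2. [r1c5∈{1}] r1c5's peers cover all but 1, so r1c5=1.
Step 3. [r6c2∈{1}] r6c2 is down to just 1 ⇒ r6c2=1.
Step 4. [r6c6∈{4}] r6c6 has the single candidate 4. So r6c6=4.
Step 5. [r2c3∈{1}] r2c3 is down to just 1, so r2c3=1.
Step 6. [r6c5∈{5}] r6c5 has the single candidate 5. So r6c5=5.
Step 7. [r4c6∈{1}] r4c6's peers cover all but 1, so r4c6=1.
Step 8. [r6c1∈{2}] nothing but 2 survives at r6c1 ⇒ r6c1=2.
Step 9. [r6c4∈{3}] r6c4 has the single candidate 3. So r6c4=3.
Step 10. [r2c5∈{2}] nothing but 2 survives at r2c5, so r2c5=2.
Step 11. [r5c4∈{1}] r5c4 is down to just 1. So r5c4=1.
Step 12. [r4c5∈{4}] r4c5's peers cover all but 4, so r4c5=4.
Step 13. [r2c1∈{4}] r2c1's peers cover all but 4 ⇒ r2c1=4.
Step 14. [r5c5∈{6}] r5c5's peers cover all but 6. So r5c5=6.
Step 15. [r1c1∈{6}] only 6 remains possible at r1c1 ⇒ r1c1=6.
Step 16. [r3c1∈{1}] r3c1 is down to just 1 ⇒ r3c1=1.

Answer: 6 5 2 4 1 3 / 4 3 1 5 2 6 / 1 2 4 6 3 5 / 5 6 3 2 4 1 / 3 4 5 1 6 2 / 2 1 6 3 5 4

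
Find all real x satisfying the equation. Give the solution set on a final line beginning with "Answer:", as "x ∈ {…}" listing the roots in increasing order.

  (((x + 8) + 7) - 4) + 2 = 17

Step 1. [(((x + 8) + 7) - 4) + 2 = 17] +2 is outermost — subtract 2 both sides, so sub: ((x + 8) + 7) - 4 = 15.
Step 2. [((x + 8) + 7) - 4 = 15] 4 comes off first (add 4), so sub: (x + 8) + 7 = 19.
Step 3. [(x + 8) + 7 = 19] peel the +7: subtract 7 from each side ⇒ sub: x + 8 = 12.
Step 4. [x + 8 = 12] 8 comes off first (subtract 8). So sub: x = 4.

Answer: x ∈ {4}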